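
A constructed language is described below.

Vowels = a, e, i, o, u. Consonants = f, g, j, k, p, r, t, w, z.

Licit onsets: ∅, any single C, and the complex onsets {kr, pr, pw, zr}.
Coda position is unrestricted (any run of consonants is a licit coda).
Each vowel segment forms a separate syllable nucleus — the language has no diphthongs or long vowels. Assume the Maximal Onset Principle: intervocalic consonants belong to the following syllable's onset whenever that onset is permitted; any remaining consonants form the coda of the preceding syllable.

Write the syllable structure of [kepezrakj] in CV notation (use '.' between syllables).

The vowels are e, e, a — 3 nuclei, so 3 syllables.
Between /e/ (V1) and /e/ (V2): /p/ is a single consonant, so it becomes the next onset.
Between /e/ (V2) and /a/ (V3): /zr/ — entire cluster is a permitted onset → onset /zr/, coda ∅.
Putting it together: ke.pe.zrakj.
Mapping each syllable to C/V: /ke/ → CV, /pe/ → CV, /zrakj/ → CCVCC.

CV.CV.CCVCC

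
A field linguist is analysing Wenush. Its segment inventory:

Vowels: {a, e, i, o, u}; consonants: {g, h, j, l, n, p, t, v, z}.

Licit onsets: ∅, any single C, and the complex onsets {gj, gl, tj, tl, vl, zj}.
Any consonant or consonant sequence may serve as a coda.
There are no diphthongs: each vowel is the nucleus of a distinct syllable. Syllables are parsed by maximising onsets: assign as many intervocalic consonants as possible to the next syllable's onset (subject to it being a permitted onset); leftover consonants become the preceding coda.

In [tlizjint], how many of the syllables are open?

The vowels are i, i — 2 nuclei, so 2 syllables.
σ1/σ2 boundary: /zj/ is a licit onset in full, so it all attaches to the next syllable.
Putting it together: tli.zjint.
Classifying each syllable: /tli/ (open), /zjint/ (closed).
Open syllables: 1.

1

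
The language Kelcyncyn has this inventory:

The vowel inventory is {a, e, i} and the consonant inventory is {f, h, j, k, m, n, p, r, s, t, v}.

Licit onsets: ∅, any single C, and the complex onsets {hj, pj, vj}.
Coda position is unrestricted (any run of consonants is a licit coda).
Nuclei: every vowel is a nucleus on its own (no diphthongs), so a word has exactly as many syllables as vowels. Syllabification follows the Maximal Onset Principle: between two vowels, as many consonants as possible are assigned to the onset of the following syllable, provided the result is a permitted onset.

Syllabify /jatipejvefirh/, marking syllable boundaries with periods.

Nuclei (vowels): a, i, e, e, i → 5 syllables.
Between /a/ (V1) and /i/ (V2): just /t/ — single C goes to the following onset.
Between /i/ (V2) and /e/ (V3): /p/ → onset of the next syllable (single consonants are always licit onsets).
Between /e/ (V3) and /e/ (V4): /jv/; trying suffixes from longest down, /v/ is the first permitted one, so coda /j/ | onset /v/.
Between /e/ (V4) and /i/ (V5): /f/ is a single consonant, so it becomes the next onset.

ja.ti.pej.ve.firh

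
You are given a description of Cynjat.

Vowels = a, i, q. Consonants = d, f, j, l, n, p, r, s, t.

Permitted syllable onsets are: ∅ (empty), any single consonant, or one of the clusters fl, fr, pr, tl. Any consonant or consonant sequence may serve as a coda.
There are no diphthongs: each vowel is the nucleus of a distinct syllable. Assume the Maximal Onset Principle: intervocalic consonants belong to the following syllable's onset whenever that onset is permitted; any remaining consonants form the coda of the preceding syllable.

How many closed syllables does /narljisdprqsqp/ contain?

3

Vowels present: a, i, q, q; each is a nucleus, giving 4 syllables.
σ1/σ2 boundary: /rlj/ splits as /rl/ + /j/ (/j/ is the longest suffix that is a licit onset).
σ2/σ3 boundary: /sdpr/; trying suffixes from longest down, /pr/ is the first permitted one, so coda /sd/ | onset /pr/.
σ3/σ4 boundary: /s/ → onset of the next syllable (single consonants are always licit onsets).
Result: narl.jisd.prq.sqp.
Classifying each syllable: /narl/ (closed), /jisd/ (closed), /prq/ (open), /sqp/ (closed).
Closed syllables: 3.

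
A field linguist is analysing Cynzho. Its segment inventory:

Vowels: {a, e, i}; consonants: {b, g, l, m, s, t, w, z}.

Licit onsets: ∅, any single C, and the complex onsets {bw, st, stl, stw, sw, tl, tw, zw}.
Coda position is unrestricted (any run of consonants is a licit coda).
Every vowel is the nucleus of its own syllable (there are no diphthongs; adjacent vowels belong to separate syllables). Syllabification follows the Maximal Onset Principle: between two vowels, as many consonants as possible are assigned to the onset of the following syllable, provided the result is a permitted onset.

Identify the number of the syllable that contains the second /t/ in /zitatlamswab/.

3

Vowels present: i, a, a, a; each is a nucleus, giving 4 syllables.
V1 /i/ – V2 /a/: just /t/ — single C goes to the following onset.
V2 /a/ – V3 /a/: cluster /tl/ — /tl/ is itself a permitted onset, so the whole cluster goes right; preceding coda = ∅.
V3 /a/ – V4 /a/: cluster /msw/ — the longest permitted-onset suffix is /sw/; onset = /sw/, preceding coda = /m/.
Result: zi.ta.tlam.swab.
The second /t/ is in the onset of syllable 3 (/tlam/).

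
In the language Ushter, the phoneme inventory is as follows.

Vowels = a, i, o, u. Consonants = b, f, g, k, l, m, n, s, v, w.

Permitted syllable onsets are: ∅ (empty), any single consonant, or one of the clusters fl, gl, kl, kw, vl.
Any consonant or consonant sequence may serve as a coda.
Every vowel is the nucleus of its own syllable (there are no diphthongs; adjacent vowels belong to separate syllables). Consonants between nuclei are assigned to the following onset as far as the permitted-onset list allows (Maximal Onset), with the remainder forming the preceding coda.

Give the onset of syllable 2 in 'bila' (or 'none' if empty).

Nuclei (vowels): i, a → 2 syllables.
V1 /i/ – V2 /a/: just /l/ — single C goes to the following onset.
Syllabification: bi.la.
Syllable 2 is /la/: onset /l/, nucleus /a/, coda ∅.

l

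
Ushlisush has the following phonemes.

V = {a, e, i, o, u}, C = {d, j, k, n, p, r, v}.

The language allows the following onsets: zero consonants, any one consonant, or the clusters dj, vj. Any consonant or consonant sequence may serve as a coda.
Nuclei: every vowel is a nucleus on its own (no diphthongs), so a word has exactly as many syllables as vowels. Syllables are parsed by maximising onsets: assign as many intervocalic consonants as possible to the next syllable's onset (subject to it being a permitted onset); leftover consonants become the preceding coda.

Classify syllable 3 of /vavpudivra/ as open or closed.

closed

Vowels present: a, u, i, a; each is a nucleus, giving 4 syllables.
/a…u/ gap (V1→V2): cluster /vp/ — the longest permitted-onset suffix is /p/; onset = /p/, preceding coda = /v/.
/u…i/ gap (V2→V3): /d/ → onset of the next syllable (single consonants are always licit onsets).
/i…a/ gap (V3→V4): /vr/ — longest licit onset from the right is /r/, leaving /v/ as coda.
Result: vav.pu.div.ra.
Syllable 3 is /div/ with coda /v/, so it is closed.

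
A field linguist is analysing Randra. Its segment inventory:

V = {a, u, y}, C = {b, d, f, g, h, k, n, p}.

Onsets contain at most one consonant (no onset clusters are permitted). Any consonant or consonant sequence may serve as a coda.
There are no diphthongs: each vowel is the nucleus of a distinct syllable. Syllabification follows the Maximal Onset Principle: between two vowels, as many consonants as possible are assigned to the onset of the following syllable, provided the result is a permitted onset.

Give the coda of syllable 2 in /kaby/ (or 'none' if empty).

none

The vowels are a, y — 2 nuclei, so 2 syllables.
V1 /a/ – V2 /y/: just /b/ — single C goes to the following onset.
Result: ka.by.
Syllable 2 is /by/: onset /b/, nucleus /y/, coda ∅.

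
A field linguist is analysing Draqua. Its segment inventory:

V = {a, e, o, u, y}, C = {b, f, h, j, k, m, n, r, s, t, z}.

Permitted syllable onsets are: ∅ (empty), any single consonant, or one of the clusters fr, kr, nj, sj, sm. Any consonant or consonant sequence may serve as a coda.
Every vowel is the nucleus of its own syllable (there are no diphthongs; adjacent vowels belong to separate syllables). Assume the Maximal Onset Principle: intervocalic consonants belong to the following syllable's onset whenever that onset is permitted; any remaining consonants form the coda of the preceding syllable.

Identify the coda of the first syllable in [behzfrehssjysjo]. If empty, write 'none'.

Nuclei (vowels): e, e, y, o → 4 syllables.
/e…e/ gap (V1→V2): /hzfr/ splits as /hz/ + /fr/ (/fr/ is the longest suffix that is a licit onset).
/e…y/ gap (V2→V3): cluster /hssj/ — the longest permitted-onset suffix is /sj/; onset = /sj/, preceding coda = /hs/.
/y…o/ gap (V3→V4): /sj/ is a licit onset in full, so it all attaches to the next syllable.
So the parse is behz.frehs.sjy.sjo.
Syllable 1 is /behz/: onset /b/, nucleus /e/, coda /hz/.

hz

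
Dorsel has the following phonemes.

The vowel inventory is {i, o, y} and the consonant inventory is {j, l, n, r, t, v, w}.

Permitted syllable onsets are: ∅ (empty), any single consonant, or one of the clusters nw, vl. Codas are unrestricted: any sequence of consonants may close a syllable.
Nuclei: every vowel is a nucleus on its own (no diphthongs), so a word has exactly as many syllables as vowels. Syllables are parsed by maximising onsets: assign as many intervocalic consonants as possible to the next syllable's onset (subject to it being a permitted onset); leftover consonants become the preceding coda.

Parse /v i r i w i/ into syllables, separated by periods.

vi.ri.wi

The vowels are i, i, i — 3 nuclei, so 3 syllables.
Between /i/ (V1) and /i/ (V2): /r/ is a single consonant, so it becomes the next onset.
Between /i/ (V2) and /i/ (V3): /w/ is a single consonant, so it becomes the next onset.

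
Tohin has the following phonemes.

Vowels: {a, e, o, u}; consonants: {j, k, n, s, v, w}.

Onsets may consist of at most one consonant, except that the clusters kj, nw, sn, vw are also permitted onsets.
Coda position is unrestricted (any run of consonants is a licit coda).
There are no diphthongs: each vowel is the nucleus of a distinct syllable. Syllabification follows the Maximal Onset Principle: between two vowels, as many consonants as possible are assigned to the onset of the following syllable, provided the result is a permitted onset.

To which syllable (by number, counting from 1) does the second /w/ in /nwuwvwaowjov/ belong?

Vowels present: u, a, o, o; each is a nucleus, giving 4 syllables.
/u…a/ gap (V1→V2): /wvw/ — longest licit onset from the right is /vw/, leaving /w/ as coda.
/a…o/ gap (V2→V3): hiatus — the boundary sits between the two vowels.
/o…o/ gap (V3→V4): /wj/ splits as /w/ + /j/ (/j/ is the longest suffix that is a licit onset).
So the parse is nwuw.vwa.ow.jov.
The second /w/ is in the coda of syllable 1 (/nwuw/).

1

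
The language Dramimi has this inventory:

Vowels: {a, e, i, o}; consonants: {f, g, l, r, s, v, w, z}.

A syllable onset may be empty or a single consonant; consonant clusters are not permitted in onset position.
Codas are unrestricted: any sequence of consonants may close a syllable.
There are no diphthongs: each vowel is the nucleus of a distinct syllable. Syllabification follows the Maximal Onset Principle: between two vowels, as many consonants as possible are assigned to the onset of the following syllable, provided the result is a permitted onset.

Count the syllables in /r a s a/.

2

The vowels are a, a — 2 nuclei, so 2 syllables.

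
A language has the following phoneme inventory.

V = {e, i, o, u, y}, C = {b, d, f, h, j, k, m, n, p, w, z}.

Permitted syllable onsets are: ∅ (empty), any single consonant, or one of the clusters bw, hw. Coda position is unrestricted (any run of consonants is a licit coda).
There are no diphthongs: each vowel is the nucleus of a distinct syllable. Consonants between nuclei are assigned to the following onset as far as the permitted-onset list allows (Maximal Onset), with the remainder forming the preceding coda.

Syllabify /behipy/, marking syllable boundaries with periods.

be.hi.py

Nuclei (vowels): e, i, y → 3 syllables.
Between /e/ (V1) and /i/ (V2): just /h/ — single C goes to the following onset.
Between /i/ (V2) and /y/ (V3): /p/ is a single consonant, so it becomes the next onset.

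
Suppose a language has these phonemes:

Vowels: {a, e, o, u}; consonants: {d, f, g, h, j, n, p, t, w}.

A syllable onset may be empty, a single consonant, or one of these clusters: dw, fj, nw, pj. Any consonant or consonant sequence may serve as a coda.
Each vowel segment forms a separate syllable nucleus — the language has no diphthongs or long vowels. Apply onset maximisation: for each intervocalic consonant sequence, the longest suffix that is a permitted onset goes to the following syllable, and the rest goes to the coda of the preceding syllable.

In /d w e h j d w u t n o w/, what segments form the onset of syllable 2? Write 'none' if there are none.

dw

The vowels are e, u, o — 3 nuclei, so 3 syllables.
V1 /e/ – V2 /u/: /hjdw/ splits as /hj/ + /dw/ (/dw/ is the longest suffix that is a licit onset).
V2 /u/ – V3 /o/: /tn/; trying suffixes from longest down, /n/ is the first permitted one, so coda /t/ | onset /n/.
So the parse is dwehj.dwut.now.
Syllable 2 is /dwut/: onset /dw/, nucleus /u/, coda /t/.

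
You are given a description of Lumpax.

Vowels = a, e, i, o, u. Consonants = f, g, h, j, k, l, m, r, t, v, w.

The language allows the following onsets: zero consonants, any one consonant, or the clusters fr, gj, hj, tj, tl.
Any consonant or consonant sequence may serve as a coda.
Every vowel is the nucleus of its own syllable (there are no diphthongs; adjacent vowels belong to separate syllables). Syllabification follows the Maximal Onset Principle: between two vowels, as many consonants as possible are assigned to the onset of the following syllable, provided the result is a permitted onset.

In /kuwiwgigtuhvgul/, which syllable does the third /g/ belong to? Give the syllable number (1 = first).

5

Nuclei (vowels): u, i, i, u, u → 5 syllables.
σ1/σ2 boundary: /w/ is a single consonant, so it becomes the next onset.
σ2/σ3 boundary: /wg/ — longest licit onset from the right is /g/, leaving /w/ as coda.
σ3/σ4 boundary: /gt/ — longest licit onset from the right is /t/, leaving /g/ as coda.
σ4/σ5 boundary: /hvg/ splits as /hv/ + /g/ (/g/ is the longest suffix that is a licit onset).
So the parse is ku.wiw.gig.tuhv.gul.
The third /g/ is in the onset of syllable 5 (/gul/).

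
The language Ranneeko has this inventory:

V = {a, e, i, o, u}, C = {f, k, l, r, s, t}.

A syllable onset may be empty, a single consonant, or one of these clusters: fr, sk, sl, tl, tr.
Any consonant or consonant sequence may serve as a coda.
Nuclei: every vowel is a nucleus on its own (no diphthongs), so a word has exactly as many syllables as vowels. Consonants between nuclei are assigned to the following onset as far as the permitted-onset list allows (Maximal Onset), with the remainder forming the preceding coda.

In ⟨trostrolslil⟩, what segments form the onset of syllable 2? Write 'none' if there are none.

The vowels are o, o, i — 3 nuclei, so 3 syllables.
σ1/σ2 boundary: /str/ splits as /s/ + /tr/ (/tr/ is the longest suffix that is a licit onset).
σ2/σ3 boundary: cluster /lsl/ — the longest permitted-onset suffix is /sl/; onset = /sl/, preceding coda = /l/.
Result: tros.trol.slil.
Syllable 2 is /trol/: onset /tr/, nucleus /o/, coda /l/.

tr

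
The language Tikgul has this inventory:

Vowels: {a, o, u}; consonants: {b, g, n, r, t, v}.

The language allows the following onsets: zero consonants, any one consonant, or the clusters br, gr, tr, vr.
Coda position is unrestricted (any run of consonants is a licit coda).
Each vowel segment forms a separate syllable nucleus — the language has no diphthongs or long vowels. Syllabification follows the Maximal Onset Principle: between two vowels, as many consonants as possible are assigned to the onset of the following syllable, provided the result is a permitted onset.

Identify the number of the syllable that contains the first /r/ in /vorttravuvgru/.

1

Nuclei (vowels): o, a, u, u → 4 syllables.
Between /o/ (V1) and /a/ (V2): /rttr/ — longest licit onset from the right is /tr/, leaving /rt/ as coda.
Between /a/ (V2) and /u/ (V3): just /v/ — single C goes to the following onset.
Between /u/ (V3) and /u/ (V4): /vgr/ — longest licit onset from the right is /gr/, leaving /v/ as coda.
Result: vort.tra.vuv.gru.
The first /r/ is in the coda of syllable 1 (/vort/).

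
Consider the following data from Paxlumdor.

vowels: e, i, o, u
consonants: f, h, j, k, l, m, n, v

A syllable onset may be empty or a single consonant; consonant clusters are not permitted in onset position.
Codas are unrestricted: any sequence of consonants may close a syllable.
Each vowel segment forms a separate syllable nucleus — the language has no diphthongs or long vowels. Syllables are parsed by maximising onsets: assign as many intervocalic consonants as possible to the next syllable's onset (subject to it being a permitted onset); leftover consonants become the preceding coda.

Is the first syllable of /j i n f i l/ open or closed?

closed

Nuclei (vowels): i, i → 2 syllables.
Between /i/ (V1) and /i/ (V2): /nf/ splits as /n/ + /f/ (/f/ is the longest suffix that is a licit onset).
Result: jin.fil.
Syllable 1 is /jin/ with coda /n/, so it is closed.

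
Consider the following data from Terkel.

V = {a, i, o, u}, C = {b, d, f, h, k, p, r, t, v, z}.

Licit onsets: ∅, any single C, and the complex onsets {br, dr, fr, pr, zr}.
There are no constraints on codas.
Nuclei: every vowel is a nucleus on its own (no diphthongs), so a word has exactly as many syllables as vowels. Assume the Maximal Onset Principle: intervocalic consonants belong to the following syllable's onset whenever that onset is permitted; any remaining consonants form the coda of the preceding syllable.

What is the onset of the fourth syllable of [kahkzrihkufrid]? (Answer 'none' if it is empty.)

fr

Vowels present: a, i, u, i; each is a nucleus, giving 4 syllables.
σ1/σ2 boundary: /hkzr/ splits as /hk/ + /zr/ (/zr/ is the longest suffix that is a licit onset).
σ2/σ3 boundary: /hk/; trying suffixes from longest down, /k/ is the first permitted one, so coda /h/ | onset /k/.
σ3/σ4 boundary: /fr/ — entire cluster is a permitted onset → onset /fr/, coda ∅.
So the parse is kahk.zrih.ku.frid.
Syllable 4 is /frid/: onset /fr/, nucleus /i/, coda /d/.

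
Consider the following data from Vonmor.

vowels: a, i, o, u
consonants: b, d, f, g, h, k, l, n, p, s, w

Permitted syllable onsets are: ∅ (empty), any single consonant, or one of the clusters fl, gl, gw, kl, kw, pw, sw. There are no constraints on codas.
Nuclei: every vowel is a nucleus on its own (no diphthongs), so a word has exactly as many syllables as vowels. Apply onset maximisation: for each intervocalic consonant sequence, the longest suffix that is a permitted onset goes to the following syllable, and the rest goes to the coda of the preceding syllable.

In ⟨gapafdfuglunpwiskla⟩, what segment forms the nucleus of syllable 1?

The vowels are a, a, u, u, i, a — 6 nuclei, so 6 syllables.
The first nucleus (vowel 1 from the left) is /a/.

a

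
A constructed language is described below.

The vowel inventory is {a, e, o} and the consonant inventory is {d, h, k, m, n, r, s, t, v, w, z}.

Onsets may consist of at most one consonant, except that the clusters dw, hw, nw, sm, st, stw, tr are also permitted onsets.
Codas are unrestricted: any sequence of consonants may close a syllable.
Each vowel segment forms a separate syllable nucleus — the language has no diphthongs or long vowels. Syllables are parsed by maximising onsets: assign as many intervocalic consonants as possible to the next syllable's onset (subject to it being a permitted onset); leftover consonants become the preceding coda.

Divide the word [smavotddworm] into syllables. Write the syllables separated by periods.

sma.votd.dworm

Nuclei (vowels): a, o, o → 3 syllables.
Between /a/ (V1) and /o/ (V2): /v/ → onset of the next syllable (single consonants are always licit onsets).
Between /o/ (V2) and /o/ (V3): /tddw/ splits as /td/ + /dw/ (/dw/ is the longest suffix that is a licit onset).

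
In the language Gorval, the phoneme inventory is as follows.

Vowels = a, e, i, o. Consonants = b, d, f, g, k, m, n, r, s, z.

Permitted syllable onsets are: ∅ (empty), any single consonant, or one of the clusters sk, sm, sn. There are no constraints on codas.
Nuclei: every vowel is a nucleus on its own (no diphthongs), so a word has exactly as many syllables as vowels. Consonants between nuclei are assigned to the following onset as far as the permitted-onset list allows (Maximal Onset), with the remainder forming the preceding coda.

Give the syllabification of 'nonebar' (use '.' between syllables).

Vowels present: o, e, a; each is a nucleus, giving 3 syllables.
/o…e/ gap (V1→V2): /n/ → onset of the next syllable (single consonants are always licit onsets).
/e…a/ gap (V2→V3): /b/ → onset of the next syllable (single consonants are always licit onsets).

no.ne.bar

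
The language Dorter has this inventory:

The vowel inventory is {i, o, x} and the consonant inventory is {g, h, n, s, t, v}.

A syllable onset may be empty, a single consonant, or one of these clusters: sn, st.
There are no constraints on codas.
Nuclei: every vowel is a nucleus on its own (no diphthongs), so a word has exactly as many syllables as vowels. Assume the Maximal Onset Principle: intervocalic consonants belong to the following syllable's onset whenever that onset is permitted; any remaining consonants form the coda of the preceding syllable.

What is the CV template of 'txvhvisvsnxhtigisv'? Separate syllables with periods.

CVCC.CVCC.CCVC.CV.CVCC

Vowels present: x, i, x, i, i; each is a nucleus, giving 5 syllables.
V1 /x/ – V2 /i/: cluster /vhv/ — the longest permitted-onset suffix is /v/; onset = /v/, preceding coda = /vh/.
V2 /i/ – V3 /x/: cluster /svsn/ — the longest permitted-onset suffix is /sn/; onset = /sn/, preceding coda = /sv/.
V3 /x/ – V4 /i/: /ht/ splits as /h/ + /t/ (/t/ is the longest suffix that is a licit onset).
V4 /i/ – V5 /i/: /g/ → onset of the next syllable (single consonants are always licit onsets).
Putting it together: txvh.visv.snxh.ti.gisv.
Mapping each syllable to C/V: /txvh/ → CVCC, /visv/ → CVCC, /snxh/ → CCVC, /ti/ → CV, /gisv/ → CVCC.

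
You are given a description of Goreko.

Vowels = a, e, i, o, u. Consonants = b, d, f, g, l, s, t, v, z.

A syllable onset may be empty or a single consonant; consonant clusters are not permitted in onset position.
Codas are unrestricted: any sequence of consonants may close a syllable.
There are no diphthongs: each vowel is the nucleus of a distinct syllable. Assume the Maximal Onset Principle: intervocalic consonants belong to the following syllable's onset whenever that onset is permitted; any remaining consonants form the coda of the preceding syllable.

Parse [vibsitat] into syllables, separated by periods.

vib.si.tat

Nuclei (vowels): i, i, a → 3 syllables.
σ1/σ2 boundary: /bs/ splits as /b/ + /s/ (/s/ is the longest suffix that is a licit onset).
σ2/σ3 boundary: /t/ is a single consonant, so it becomes the next onset.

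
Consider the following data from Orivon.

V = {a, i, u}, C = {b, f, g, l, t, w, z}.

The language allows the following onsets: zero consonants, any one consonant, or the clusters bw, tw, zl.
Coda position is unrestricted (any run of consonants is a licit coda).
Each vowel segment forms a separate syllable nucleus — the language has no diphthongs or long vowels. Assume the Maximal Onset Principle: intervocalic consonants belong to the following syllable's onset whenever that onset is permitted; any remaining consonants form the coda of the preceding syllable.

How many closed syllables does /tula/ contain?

Vowels present: u, a; each is a nucleus, giving 2 syllables.
V1 /u/ – V2 /a/: /l/ is a single consonant, so it becomes the next onset.
Syllabification: tu.la.
Classifying each syllable: /tu/ (open), /la/ (open).
Closed syllables: 0.

0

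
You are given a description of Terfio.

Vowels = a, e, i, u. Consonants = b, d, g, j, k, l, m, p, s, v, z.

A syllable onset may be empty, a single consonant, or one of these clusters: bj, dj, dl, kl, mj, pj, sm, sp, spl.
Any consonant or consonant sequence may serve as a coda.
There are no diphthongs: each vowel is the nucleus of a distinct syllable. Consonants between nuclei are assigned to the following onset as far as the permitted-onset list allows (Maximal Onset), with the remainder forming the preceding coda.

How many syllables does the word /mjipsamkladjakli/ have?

5

Vowels present: i, a, a, a, i; each is a nucleus, giving 5 syllables.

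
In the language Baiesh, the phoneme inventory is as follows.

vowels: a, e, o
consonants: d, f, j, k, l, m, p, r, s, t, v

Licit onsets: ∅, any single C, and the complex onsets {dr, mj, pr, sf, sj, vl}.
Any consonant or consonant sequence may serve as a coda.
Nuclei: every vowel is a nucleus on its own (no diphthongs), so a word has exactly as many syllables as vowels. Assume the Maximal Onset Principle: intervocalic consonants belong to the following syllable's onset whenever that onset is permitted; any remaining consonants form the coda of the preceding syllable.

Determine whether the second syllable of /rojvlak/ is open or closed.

closed

Nuclei (vowels): o, a → 2 syllables.
σ1/σ2 boundary: /jvl/ splits as /j/ + /vl/ (/vl/ is the longest suffix that is a licit onset).
So the parse is roj.vlak.
Syllable 2 is /vlak/ with coda /k/, so it is closed.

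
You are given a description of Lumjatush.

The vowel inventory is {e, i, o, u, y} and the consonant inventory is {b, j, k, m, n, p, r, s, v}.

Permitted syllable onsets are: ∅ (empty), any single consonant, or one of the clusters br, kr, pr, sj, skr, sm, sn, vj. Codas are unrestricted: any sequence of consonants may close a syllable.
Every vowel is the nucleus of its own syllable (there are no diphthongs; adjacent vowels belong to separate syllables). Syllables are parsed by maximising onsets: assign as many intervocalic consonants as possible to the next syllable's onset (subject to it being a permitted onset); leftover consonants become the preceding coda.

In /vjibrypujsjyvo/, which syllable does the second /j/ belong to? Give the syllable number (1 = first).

Vowels present: i, y, u, y, o; each is a nucleus, giving 5 syllables.
V1 /i/ – V2 /y/: /br/ is a licit onset in full, so it all attaches to the next syllable.
V2 /y/ – V3 /u/: /p/ is a single consonant, so it becomes the next onset.
V3 /u/ – V4 /y/: /jsj/ splits as /j/ + /sj/ (/sj/ is the longest suffix that is a licit onset).
V4 /y/ – V5 /o/: /v/ is a single consonant, so it becomes the next onset.
So the parse is vji.bry.puj.sjy.vo.
The second /j/ is in the coda of syllable 3 (/puj/).

3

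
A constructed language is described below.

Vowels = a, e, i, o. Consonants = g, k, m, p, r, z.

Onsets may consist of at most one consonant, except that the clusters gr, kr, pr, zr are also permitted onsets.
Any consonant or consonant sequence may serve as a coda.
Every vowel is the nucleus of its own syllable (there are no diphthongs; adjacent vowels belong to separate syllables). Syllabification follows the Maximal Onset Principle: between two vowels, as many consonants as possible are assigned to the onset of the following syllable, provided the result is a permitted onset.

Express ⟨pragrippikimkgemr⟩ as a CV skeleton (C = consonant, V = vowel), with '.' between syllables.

Nuclei (vowels): a, i, i, i, e → 5 syllables.
σ1/σ2 boundary: /gr/ is a licit onset in full, so it all attaches to the next syllable.
σ2/σ3 boundary: /pp/ splits as /p/ + /p/ (/p/ is the longest suffix that is a licit onset).
σ3/σ4 boundary: /k/ → onset of the next syllable (single consonants are always licit onsets).
σ4/σ5 boundary: /mkg/ splits as /mk/ + /g/ (/g/ is the longest suffix that is a licit onset).
Result: pra.grip.pi.kimk.gemr.
Mapping each syllable to C/V: /pra/ → CCV, /grip/ → CCVC, /pi/ → CV, /kimk/ → CVCC, /gemr/ → CVCC.

CCV.CCVC.CV.CVCC.CVCC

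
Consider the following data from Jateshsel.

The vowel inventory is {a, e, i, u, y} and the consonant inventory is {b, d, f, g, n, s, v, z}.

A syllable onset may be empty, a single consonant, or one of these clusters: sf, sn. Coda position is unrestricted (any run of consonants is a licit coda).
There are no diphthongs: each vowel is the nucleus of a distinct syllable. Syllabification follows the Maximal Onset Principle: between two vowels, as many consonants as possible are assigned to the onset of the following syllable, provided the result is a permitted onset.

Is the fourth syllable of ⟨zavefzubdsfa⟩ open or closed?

The vowels are a, e, u, a — 4 nuclei, so 4 syllables.
σ1/σ2 boundary: just /v/ — single C goes to the following onset.
σ2/σ3 boundary: /fz/; trying suffixes from longest down, /z/ is the first permitted one, so coda /f/ | onset /z/.
σ3/σ4 boundary: /bdsf/; trying suffixes from longest down, /sf/ is the first permitted one, so coda /bd/ | onset /sf/.
So the parse is za.vef.zubd.sfa.
Syllable 4 is /sfa/; it ends in its nucleus with no coda, so it is open.

open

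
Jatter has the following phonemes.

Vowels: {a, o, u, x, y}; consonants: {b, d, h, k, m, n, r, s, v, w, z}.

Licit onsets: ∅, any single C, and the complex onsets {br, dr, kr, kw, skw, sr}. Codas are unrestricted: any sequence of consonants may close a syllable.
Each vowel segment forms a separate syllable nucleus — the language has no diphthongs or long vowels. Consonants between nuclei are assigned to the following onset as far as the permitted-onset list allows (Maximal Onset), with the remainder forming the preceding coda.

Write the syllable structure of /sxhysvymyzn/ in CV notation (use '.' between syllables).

CV.CVC.CV.CVCC

Nuclei (vowels): x, y, y, y → 4 syllables.
Between /x/ (V1) and /y/ (V2): /h/ → onset of the next syllable (single consonants are always licit onsets).
Between /y/ (V2) and /y/ (V3): /sv/ — longest licit onset from the right is /v/, leaving /s/ as coda.
Between /y/ (V3) and /y/ (V4): /m/ → onset of the next syllable (single consonants are always licit onsets).
Putting it together: sx.hys.vy.myzn.
Mapping each syllable to C/V: /sx/ → CV, /hys/ → CVC, /vy/ → CV, /myzn/ → CVCC.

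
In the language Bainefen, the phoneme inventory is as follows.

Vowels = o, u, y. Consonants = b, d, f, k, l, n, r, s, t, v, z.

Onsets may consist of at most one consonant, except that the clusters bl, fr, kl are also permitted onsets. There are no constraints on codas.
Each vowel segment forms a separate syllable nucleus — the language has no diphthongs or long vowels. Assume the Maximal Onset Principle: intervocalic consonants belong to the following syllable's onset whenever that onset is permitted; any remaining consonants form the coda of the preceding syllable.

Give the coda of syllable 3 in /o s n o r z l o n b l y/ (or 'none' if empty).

n

Vowels present: o, o, o, y; each is a nucleus, giving 4 syllables.
/o…o/ gap (V1→V2): cluster /sn/ — the longest permitted-onset suffix is /n/; onset = /n/, preceding coda = /s/.
/o…o/ gap (V2→V3): /rzl/; trying suffixes from longest down, /l/ is the first permitted one, so coda /rz/ | onset /l/.
/o…y/ gap (V3→V4): cluster /nbl/ — the longest permitted-onset suffix is /bl/; onset = /bl/, preceding coda = /n/.
Result: os.norz.lon.bly.
Syllable 3 is /lon/: onset /l/, nucleus /o/, coda /n/.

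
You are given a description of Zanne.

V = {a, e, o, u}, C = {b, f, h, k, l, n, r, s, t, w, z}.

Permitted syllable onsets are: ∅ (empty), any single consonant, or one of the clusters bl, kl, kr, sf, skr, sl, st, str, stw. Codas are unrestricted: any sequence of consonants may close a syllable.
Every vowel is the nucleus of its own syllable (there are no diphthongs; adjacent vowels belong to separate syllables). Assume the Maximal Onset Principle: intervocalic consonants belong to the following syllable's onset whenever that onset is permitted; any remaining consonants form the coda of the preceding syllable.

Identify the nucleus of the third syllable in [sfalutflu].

u

The vowels are a, u, u — 3 nuclei, so 3 syllables.
The third nucleus (vowel 3 from the left) is /u/.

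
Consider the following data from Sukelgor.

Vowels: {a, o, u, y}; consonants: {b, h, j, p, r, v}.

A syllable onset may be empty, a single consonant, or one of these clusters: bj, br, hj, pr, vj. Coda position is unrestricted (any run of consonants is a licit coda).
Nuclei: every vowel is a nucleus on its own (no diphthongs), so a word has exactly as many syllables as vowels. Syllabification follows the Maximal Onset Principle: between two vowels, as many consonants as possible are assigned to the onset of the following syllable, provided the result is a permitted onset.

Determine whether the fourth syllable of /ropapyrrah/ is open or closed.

closed

Nuclei (vowels): o, a, y, a → 4 syllables.
V1 /o/ – V2 /a/: /p/ → onset of the next syllable (single consonants are always licit onsets).
V2 /a/ – V3 /y/: just /p/ — single C goes to the following onset.
V3 /y/ – V4 /a/: /rr/ — longest licit onset from the right is /r/, leaving /r/ as coda.
Result: ro.pa.pyr.rah.
Syllable 4 is /rah/ with coda /h/, so it is closed.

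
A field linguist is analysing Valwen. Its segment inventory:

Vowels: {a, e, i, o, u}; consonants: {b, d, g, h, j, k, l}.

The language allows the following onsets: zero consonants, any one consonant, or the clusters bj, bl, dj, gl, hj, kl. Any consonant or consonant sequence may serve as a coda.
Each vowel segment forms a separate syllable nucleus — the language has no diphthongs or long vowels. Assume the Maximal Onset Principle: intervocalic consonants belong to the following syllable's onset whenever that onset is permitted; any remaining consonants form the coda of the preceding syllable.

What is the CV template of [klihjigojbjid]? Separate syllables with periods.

CCV.CCV.CVC.CCVC

Nuclei (vowels): i, i, o, i → 4 syllables.
Between /i/ (V1) and /i/ (V2): /hj/ — entire cluster is a permitted onset → onset /hj/, coda ∅.
Between /i/ (V2) and /o/ (V3): /g/ → onset of the next syllable (single consonants are always licit onsets).
Between /o/ (V3) and /i/ (V4): /jbj/ splits as /j/ + /bj/ (/bj/ is the longest suffix that is a licit onset).
Syllabification: kli.hji.goj.bjid.
Mapping each syllable to C/V: /kli/ → CCV, /hji/ → CCV, /goj/ → CVC, /bjid/ → CCVC.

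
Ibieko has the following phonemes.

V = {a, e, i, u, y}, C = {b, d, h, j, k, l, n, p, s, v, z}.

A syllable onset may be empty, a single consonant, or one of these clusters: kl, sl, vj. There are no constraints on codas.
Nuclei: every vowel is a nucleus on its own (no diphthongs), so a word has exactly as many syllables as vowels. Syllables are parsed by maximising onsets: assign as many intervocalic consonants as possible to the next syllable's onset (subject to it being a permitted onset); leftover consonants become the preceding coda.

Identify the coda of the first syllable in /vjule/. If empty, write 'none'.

none

Vowels present: u, e; each is a nucleus, giving 2 syllables.
σ1/σ2 boundary: /l/ is a single consonant, so it becomes the next onset.
Syllabification: vju.le.
Syllable 1 is /vju/: onset /vj/, nucleus /u/, coda ∅.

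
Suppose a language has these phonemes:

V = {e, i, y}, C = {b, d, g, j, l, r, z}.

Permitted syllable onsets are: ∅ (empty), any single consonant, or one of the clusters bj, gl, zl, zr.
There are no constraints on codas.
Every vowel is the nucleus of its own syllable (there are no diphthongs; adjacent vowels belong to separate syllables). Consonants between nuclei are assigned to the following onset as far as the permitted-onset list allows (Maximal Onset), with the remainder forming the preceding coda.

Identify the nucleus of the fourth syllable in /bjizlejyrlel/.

The vowels are i, e, y, e — 4 nuclei, so 4 syllables.
The fourth nucleus (vowel 4 from the left) is /e/.

e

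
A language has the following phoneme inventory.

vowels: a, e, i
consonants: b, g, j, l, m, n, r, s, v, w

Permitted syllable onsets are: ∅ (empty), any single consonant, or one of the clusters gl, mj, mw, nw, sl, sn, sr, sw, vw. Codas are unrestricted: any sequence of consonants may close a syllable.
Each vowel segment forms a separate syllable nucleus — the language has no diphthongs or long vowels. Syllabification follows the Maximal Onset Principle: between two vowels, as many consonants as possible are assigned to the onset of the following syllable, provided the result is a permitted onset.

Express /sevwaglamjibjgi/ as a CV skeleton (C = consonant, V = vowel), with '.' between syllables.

CV.CCV.CCV.CCVCC.CV

Vowels present: e, a, a, i, i; each is a nucleus, giving 5 syllables.
σ1/σ2 boundary: /vw/ — entire cluster is a permitted onset → onset /vw/, coda ∅.
σ2/σ3 boundary: /gl/ is a licit onset in full, so it all attaches to the next syllable.
σ3/σ4 boundary: cluster /mj/ — /mj/ is itself a permitted onset, so the whole cluster goes right; preceding coda = ∅.
σ4/σ5 boundary: /bjg/; trying suffixes from longest down, /g/ is the first permitted one, so coda /bj/ | onset /g/.
Putting it together: se.vwa.gla.mjibj.gi.
Mapping each syllable to C/V: /se/ → CV, /vwa/ → CCV, /gla/ → CCV, /mjibj/ → CCVCC, /gi/ → CV.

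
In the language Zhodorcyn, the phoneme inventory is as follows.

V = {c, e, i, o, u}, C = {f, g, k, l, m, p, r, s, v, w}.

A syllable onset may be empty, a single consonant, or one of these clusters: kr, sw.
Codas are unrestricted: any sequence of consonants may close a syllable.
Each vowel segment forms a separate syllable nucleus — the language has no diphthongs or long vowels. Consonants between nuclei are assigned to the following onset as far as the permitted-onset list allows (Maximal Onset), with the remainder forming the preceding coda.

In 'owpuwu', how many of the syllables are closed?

Nuclei (vowels): o, u, u → 3 syllables.
Between /o/ (V1) and /u/ (V2): /wp/ — longest licit onset from the right is /p/, leaving /w/ as coda.
Between /u/ (V2) and /u/ (V3): just /w/ — single C goes to the following onset.
Syllabification: ow.pu.wu.
Classifying each syllable: /ow/ (closed), /pu/ (open), /wu/ (open).
Closed syllables: 1.

1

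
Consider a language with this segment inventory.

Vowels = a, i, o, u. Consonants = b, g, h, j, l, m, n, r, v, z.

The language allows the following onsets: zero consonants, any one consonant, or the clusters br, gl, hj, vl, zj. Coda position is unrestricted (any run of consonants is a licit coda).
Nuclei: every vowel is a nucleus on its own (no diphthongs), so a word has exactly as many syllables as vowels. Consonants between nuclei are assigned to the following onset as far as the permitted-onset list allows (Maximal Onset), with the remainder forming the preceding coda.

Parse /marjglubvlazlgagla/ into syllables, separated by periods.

marj.glub.vlazl.ga.gla

Nuclei (vowels): a, u, a, a, a → 5 syllables.
Between /a/ (V1) and /u/ (V2): /rjgl/ splits as /rj/ + /gl/ (/gl/ is the longest suffix that is a licit onset).
Between /u/ (V2) and /a/ (V3): cluster /bvl/ — the longest permitted-onset suffix is /vl/; onset = /vl/, preceding coda = /b/.
Between /a/ (V3) and /a/ (V4): /zlg/ splits as /zl/ + /g/ (/g/ is the longest suffix that is a licit onset).
Between /a/ (V4) and /a/ (V5): /gl/ — entire cluster is a permitted onset → onset /gl/, coda ∅.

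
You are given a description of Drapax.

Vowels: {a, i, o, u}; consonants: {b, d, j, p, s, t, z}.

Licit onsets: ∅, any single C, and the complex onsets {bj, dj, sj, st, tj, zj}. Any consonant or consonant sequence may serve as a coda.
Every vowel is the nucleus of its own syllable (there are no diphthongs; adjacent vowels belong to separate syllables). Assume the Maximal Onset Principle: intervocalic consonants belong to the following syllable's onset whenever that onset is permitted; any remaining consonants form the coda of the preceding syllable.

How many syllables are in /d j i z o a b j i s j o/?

5

Nuclei (vowels): i, o, a, i, o → 5 syllables.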